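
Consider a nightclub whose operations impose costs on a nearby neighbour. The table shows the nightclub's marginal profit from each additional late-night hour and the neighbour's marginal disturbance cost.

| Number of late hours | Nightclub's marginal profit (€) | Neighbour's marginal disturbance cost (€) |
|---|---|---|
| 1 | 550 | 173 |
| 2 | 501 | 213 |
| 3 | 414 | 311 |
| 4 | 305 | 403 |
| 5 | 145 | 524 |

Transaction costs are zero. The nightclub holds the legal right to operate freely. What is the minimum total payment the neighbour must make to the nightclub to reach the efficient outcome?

€450

Left alone the nightclub would choose level 5 (marginal profit stays positive).
Efficient level: k* = 3 (marginal profit ≥ marginal disturbance cost through 3).
The neighbour must at least cover the nightclub's forgone profit from cutting 5→3: 305 + 145 = 450.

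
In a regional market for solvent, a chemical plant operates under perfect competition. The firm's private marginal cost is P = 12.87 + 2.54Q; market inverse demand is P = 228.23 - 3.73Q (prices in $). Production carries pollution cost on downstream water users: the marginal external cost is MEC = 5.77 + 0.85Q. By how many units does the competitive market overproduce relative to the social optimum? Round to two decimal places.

Market equilibrium (private): 12.87 + 2.54Q = 228.23 - 3.73Q → Q_m = 34.3477.
Social marginal cost = private MC + MEC = 18.64 + 3.39Q.
Set SMC = demand: 18.64 + 3.39Q = 228.23 - 3.73Q → Q* = 29.4368.
Gap = |34.3477 − 29.4368| = 4.9109.

4.91 units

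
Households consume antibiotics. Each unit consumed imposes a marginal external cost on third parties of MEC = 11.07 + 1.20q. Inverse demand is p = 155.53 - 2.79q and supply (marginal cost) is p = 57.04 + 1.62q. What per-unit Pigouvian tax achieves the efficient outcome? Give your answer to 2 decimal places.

tax = 29.77 per unit

Social marginal benefit = demand − MEC = 144.46 - 3.99q.
Set SMB = MC: 144.46 - 3.99q = 57.04 + 1.62q → q* = 15.5829.
The Pigouvian tax equals MEC at q*: 11.07 + 1.20×15.5829 = 29.7695.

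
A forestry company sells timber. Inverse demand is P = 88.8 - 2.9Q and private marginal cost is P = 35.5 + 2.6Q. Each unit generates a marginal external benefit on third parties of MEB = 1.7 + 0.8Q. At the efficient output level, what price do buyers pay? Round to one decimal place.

Social marginal cost = private MC − MEB = 33.8 + 1.8Q.
Set SMC = demand: 33.8 + 1.8Q = 88.8 - 2.9Q → Q* = 11.7021.
Consumer price on the demand curve at Q*: 88.8 − 2.9×11.7021 = 54.8639.

P = 54.9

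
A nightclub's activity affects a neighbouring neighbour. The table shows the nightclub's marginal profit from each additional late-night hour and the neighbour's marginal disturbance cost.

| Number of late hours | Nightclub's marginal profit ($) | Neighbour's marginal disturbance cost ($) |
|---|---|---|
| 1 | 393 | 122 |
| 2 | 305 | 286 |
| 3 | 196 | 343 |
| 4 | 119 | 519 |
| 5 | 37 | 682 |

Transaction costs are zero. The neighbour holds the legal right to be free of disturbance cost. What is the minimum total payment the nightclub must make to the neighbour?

$408

Efficient level: marginal profit ≥ marginal disturbance cost through level 2, so k* = 2.
With the neighbour holding the right, the nightclub must at least compensate total damage at k*: 122 + 286 = 408.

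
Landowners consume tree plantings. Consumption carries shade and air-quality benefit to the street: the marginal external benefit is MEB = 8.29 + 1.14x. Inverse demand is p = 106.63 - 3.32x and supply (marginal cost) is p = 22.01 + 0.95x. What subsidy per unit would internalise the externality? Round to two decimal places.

Social marginal benefit = demand + MEB = 114.92 - 2.18x.
Set SMB = MC: 114.92 - 2.18x = 22.01 + 0.95x → x* = 29.6837.
The Pigouvian subsidy equals MEB at x*: 8.29 + 1.14×29.6837 = 42.1294.

subsidy = 42.13 per unit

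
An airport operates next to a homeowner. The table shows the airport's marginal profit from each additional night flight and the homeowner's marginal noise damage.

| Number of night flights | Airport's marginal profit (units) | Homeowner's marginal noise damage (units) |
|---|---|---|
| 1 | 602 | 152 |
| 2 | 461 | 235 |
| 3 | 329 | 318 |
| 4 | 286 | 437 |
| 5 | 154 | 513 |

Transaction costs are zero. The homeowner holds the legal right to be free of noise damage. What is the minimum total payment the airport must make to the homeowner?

Efficient level: marginal profit ≥ marginal noise damage through level 3, so k* = 3.
With the homeowner holding the right, the airport must at least compensate total damage at k*: 152 + 235 + 318 = 705.

705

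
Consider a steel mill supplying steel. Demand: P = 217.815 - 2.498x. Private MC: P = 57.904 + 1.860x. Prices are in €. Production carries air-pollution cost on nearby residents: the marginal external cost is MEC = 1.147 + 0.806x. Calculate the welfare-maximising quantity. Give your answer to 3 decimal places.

x* = 30.744

Social marginal cost = private MC + MEC = 59.051 + 2.666x.
Set SMC = demand: 59.051 + 2.666x = 217.815 - 2.498x → x* = 30.7444.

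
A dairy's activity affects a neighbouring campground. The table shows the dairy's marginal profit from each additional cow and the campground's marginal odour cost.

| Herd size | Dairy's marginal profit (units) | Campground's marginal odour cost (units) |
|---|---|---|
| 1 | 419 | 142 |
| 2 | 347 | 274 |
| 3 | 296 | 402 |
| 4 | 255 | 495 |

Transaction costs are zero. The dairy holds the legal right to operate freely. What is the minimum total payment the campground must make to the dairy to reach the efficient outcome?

Left alone the dairy would choose level 4 (marginal profit stays positive).
Efficient level: k* = 2 (marginal profit ≥ marginal odour cost through 2).
The campground must at least cover the dairy's forgone profit from cutting 4→2: 296 + 255 = 551.

551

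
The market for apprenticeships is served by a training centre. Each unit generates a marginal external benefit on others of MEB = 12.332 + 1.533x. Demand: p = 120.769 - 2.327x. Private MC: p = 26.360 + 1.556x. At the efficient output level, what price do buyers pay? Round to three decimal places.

Social marginal cost = private MC − MEB = 14.028 + 0.023x.
Set SMC = demand: 14.028 + 0.023x = 120.769 - 2.327x → x* = 45.4217.
Consumer price on the demand curve at x*: 120.769 − 2.327×45.4217 = 15.0727.

P = 15.073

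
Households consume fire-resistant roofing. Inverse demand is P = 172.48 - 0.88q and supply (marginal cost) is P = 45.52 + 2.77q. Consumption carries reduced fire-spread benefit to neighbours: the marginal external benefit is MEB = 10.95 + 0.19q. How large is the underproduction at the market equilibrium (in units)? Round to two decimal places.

Market equilibrium (private): 45.52 + 2.77q = 172.48 - 0.88q → q_m = 34.7836.
Social marginal benefit = demand + MEB = 183.43 - 0.69q.
Set SMB = MC: 183.43 - 0.69q = 45.52 + 2.77q → q* = 39.8584.
Gap = |34.7836 − 39.8584| = 5.0748.

5.07 units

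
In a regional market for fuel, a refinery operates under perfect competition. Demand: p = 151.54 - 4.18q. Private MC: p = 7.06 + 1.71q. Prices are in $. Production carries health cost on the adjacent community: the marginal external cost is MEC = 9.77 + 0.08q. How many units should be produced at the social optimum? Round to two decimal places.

Social marginal cost = private MC + MEC = 16.83 + 1.79q.
Set SMC = demand: 16.83 + 1.79q = 151.54 - 4.18q → q* = 22.5645.

q* = 22.56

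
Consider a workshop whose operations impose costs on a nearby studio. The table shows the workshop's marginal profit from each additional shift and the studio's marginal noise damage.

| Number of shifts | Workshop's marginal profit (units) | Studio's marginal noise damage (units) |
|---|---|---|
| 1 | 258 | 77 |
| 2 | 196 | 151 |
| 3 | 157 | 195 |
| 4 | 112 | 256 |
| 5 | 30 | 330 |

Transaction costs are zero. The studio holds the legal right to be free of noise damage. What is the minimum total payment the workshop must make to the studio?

Efficient level: marginal profit ≥ marginal noise damage through level 2, so k* = 2.
With the studio holding the right, the workshop must at least compensate total damage at k*: 77 + 151 = 228.

228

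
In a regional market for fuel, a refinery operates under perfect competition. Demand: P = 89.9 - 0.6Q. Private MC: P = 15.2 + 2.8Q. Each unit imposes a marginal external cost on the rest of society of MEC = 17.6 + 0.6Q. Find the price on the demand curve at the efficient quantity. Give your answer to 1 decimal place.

P = 81.3

Social marginal cost = private MC + MEC = 32.8 + 3.4Q.
Set SMC = demand: 32.8 + 3.4Q = 89.9 - 0.6Q → Q* = 14.2750.
Consumer price on the demand curve at Q*: 89.9 − 0.6×14.2750 = 81.3350.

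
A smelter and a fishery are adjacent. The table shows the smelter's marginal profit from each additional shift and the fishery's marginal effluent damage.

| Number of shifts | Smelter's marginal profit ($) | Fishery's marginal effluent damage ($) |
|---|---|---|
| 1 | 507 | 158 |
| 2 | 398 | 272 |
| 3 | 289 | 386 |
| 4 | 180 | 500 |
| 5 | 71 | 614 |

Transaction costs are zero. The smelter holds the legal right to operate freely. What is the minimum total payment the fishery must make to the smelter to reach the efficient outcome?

$540

Left alone the smelter would choose level 5 (marginal profit stays positive).
Efficient level: k* = 2 (marginal profit ≥ marginal effluent damage through 2).
The fishery must at least cover the smelter's forgone profit from cutting 5→2: 289 + 180 + 71 = 540.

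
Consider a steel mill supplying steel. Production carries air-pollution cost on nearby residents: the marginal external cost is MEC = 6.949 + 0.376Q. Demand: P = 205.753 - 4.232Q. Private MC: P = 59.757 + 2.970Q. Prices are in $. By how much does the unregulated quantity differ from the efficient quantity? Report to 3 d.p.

1.923 units

Market equilibrium (private): 59.757 + 2.970Q = 205.753 - 4.232Q → Q_m = 20.2716.
Social marginal cost = private MC + MEC = 66.706 + 3.346Q.
Set SMC = demand: 66.706 + 3.346Q = 205.753 - 4.232Q → Q* = 18.3488.
Gap = |20.2716 − 18.3488| = 1.9228.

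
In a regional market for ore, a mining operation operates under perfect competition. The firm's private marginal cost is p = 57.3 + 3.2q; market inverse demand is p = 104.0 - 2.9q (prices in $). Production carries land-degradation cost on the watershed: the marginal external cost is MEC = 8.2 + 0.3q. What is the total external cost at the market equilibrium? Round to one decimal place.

$71.6

Market equilibrium (private): 57.3 + 3.2q = 104.0 - 2.9q → q_m = 7.6557.
Total external cost = ∫₀^{q_m} (8.2 + 0.3q) dq = 8.2×7.6557 + ½×0.3×7.6557² = 71.5682.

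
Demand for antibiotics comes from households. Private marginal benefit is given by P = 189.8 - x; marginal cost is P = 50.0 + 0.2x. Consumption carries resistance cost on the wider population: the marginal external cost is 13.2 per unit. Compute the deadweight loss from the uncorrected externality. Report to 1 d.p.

Market equilibrium (private): 50.0 + 0.2x = 189.8 - x → x_m = 116.5000.
Social marginal benefit = demand − MEC = 176.6 - x.
Set SMB = MC: 176.6 - x = 50.0 + 0.2x → x* = 105.5000.
The welfare-loss triangle has base |x_m − x*| and height MEC(x_m) (the vertical gap between SMB and MC is zero at x* and MEC at x_m).
DWL = ½ × 11.0000 × 13.2000 = 72.6000.

DWL = 72.6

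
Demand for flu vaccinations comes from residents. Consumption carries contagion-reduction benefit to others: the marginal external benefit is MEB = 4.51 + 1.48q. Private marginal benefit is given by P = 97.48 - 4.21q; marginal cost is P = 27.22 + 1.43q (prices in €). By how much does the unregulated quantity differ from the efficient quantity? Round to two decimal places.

Market equilibrium (private): 27.22 + 1.43q = 97.48 - 4.21q → q_m = 12.4574.
Social marginal benefit = demand + MEB = 101.99 - 2.73q.
Set SMB = MC: 101.99 - 2.73q = 27.22 + 1.43q → q* = 17.9736.
Gap = |12.4574 − 17.9736| = 5.5162.

5.52 units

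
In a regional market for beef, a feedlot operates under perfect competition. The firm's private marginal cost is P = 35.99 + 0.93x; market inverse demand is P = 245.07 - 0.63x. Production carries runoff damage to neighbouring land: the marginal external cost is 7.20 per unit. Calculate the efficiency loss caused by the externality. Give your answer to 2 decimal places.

DWL = 16.62

Market equilibrium (private): 35.99 + 0.93x = 245.07 - 0.63x → x_m = 134.0256.
Social marginal cost = private MC + MEC = 43.19 + 0.93x.
Set SMC = demand: 43.19 + 0.93x = 245.07 - 0.63x → x* = 129.4103.
The loss is the area between SMC and demand from x* to x_m; with linear curves that's a triangle of height MEC(x_m).
DWL = ½ × 4.6153 × 7.2000 = 16.6151.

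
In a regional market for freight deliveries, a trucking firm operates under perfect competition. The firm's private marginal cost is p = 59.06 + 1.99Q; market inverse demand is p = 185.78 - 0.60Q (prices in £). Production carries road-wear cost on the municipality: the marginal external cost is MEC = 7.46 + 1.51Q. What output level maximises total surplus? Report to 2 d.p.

Q* = 29.09

Social marginal cost = private MC + MEC = 66.52 + 3.50Q.
Set SMC = demand: 66.52 + 3.50Q = 185.78 - 0.60Q → Q* = 29.0878.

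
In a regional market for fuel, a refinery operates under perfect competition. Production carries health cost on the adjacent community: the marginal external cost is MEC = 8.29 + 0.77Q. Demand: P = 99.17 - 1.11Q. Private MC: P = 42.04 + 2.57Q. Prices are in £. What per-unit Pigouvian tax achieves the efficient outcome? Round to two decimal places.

Social marginal cost = private MC + MEC = 50.33 + 3.34Q.
Set SMC = demand: 50.33 + 3.34Q = 99.17 - 1.11Q → Q* = 10.9753.
The Pigouvian tax equals MEC at Q*: 8.29 + 0.77×10.9753 = 16.7410.

tax = £16.74 per unit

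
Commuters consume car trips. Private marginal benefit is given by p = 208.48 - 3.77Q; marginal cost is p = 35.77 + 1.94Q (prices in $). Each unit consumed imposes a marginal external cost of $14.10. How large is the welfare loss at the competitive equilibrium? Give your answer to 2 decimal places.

Market equilibrium (private): 35.77 + 1.94Q = 208.48 - 3.77Q → Q_m = 30.2469.
Social marginal benefit = demand − MEC = 194.38 - 3.77Q.
Set SMB = MC: 194.38 - 3.77Q = 35.77 + 1.94Q → Q* = 27.7776.
The loss is the area between SMB and MC from Q* to Q_m; with linear curves that's a triangle of height MEC(Q_m).
DWL = ½ × 2.4693 × 14.1000 = 17.4086.

DWL = $17.41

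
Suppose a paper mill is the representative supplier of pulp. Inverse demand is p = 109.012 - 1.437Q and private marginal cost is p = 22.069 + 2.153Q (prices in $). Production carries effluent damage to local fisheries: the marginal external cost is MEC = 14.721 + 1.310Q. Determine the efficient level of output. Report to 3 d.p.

Social marginal cost = private MC + MEC = 36.790 + 3.463Q.
Set SMC = demand: 36.790 + 3.463Q = 109.012 - 1.437Q → Q* = 14.7392.

Q* = 14.739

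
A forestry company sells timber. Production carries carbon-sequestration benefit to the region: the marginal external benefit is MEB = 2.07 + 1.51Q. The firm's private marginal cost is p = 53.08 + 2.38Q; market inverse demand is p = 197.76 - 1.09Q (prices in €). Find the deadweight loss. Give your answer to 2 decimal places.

DWL = €1078.76

Market equilibrium (private): 53.08 + 2.38Q = 197.76 - 1.09Q → Q_m = 41.6945.
Social marginal cost = private MC − MEB = 51.01 + 0.87Q.
Set SMC = demand: 51.01 + 0.87Q = 197.76 - 1.09Q → Q* = 74.8724.
The loss is the area between SMC and demand from Q* to Q_m; with linear curves that's a triangle of height MEB(Q_m).
DWL = ½ × 33.1779 × 65.0287 = 1078.7579.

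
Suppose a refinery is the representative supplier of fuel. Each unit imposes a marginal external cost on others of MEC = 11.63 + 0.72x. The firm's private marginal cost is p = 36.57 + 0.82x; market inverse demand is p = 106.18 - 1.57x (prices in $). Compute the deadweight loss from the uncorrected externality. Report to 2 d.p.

DWL = $170.87

Market equilibrium (private): 36.57 + 0.82x = 106.18 - 1.57x → x_m = 29.1255.
Social marginal cost = private MC + MEC = 48.20 + 1.54x.
Set SMC = demand: 48.20 + 1.54x = 106.18 - 1.57x → x* = 18.6431.
The welfare-loss triangle has base |x_m − x*| and height MEC(x_m) (the vertical gap between SMC and demand is zero at x* and MEC at x_m).
DWL = ½ × 10.4824 × 32.6004 = 170.8652.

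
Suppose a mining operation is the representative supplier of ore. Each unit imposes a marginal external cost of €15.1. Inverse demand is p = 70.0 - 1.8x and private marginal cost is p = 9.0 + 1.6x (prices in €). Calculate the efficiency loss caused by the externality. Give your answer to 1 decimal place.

DWL = €33.5

Market equilibrium (private): 9.0 + 1.6x = 70.0 - 1.8x → x_m = 17.9412.
Social marginal cost = private MC + MEC = 24.1 + 1.6x.
Set SMC = demand: 24.1 + 1.6x = 70.0 - 1.8x → x* = 13.5000.
The loss is the area between SMC and demand from x* to x_m; with linear curves that's a triangle of height MEC(x_m).
DWL = ½ × 4.4412 × 15.1000 = 33.5311.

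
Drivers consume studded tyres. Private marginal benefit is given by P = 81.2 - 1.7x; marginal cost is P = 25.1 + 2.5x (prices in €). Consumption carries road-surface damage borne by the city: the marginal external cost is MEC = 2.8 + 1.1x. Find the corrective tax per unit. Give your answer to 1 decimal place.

tax = €13.9 per unit

Social marginal benefit = demand − MEC = 78.4 - 2.8x.
Set SMB = MC: 78.4 - 2.8x = 25.1 + 2.5x → x* = 10.0566.
The Pigouvian tax equals MEC at x*: 2.8 + 1.1×10.0566 = 13.8623.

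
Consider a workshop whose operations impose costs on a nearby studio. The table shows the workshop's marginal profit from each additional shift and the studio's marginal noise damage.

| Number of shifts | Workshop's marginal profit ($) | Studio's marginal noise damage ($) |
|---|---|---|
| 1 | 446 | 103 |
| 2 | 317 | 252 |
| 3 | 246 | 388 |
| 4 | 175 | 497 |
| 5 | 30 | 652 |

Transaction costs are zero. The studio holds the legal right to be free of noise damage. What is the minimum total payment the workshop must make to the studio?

$355

Efficient level: marginal profit ≥ marginal noise damage through level 2, so k* = 2.
With the studio holding the right, the workshop must at least compensate total damage at k*: 103 + 252 = 355.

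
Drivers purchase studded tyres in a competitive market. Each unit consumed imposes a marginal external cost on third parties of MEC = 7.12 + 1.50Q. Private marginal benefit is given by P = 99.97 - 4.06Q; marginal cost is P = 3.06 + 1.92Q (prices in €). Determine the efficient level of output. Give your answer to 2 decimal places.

Social marginal benefit = demand − MEC = 92.85 - 5.56Q.
Set SMB = MC: 92.85 - 5.56Q = 3.06 + 1.92Q → Q* = 12.0040.

Q* = 12.00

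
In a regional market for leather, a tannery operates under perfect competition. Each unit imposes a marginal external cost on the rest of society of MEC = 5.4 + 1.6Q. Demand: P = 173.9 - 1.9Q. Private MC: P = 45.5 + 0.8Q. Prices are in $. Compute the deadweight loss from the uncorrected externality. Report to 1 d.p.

Market equilibrium (private): 45.5 + 0.8Q = 173.9 - 1.9Q → Q_m = 47.5556.
Social marginal cost = private MC + MEC = 50.9 + 2.4Q.
Set SMC = demand: 50.9 + 2.4Q = 173.9 - 1.9Q → Q* = 28.6047.
The loss is the area between SMC and demand from Q* to Q_m; with linear curves that's a triangle of height MEC(Q_m).
DWL = ½ × 18.9509 × 81.4889 = 772.1440.

DWL = $772.1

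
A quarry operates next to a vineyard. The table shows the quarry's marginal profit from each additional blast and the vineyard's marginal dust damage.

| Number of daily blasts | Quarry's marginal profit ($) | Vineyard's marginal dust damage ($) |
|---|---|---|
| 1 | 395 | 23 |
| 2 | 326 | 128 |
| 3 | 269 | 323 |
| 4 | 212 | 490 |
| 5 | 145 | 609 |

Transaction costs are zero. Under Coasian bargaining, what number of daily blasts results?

2

Bargaining reaches the level where marginal profit last exceeds marginal dust damage.
That holds through level 2 (326 ≥ 128) but not at 3 (269 < 323).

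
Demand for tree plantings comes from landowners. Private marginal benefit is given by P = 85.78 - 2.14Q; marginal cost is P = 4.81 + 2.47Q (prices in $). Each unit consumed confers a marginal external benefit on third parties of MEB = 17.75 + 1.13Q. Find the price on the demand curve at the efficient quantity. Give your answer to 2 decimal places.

P = $25.07

Social marginal benefit = demand + MEB = 103.53 - 1.01Q.
Set SMB = MC: 103.53 - 1.01Q = 4.81 + 2.47Q → Q* = 28.3678.
Consumer price on the demand curve at Q*: 85.78 − 2.14×28.3678 = 25.0729.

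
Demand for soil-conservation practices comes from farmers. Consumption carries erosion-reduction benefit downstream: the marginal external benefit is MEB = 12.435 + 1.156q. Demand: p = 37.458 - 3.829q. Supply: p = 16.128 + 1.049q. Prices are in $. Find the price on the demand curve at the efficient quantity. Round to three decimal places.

P = $2.722

Social marginal benefit = demand + MEB = 49.893 - 2.673q.
Set SMB = MC: 49.893 - 2.673q = 16.128 + 1.049q → q* = 9.0717.
Consumer price on the demand curve at q*: 37.458 − 3.829×9.0717 = 2.7225.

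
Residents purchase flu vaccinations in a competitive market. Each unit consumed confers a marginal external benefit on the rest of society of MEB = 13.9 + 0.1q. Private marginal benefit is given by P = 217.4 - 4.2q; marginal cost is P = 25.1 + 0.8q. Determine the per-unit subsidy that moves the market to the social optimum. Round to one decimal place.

subsidy = 18.1 per unit

Social marginal benefit = demand + MEB = 231.3 - 4.1q.
Set SMB = MC: 231.3 - 4.1q = 25.1 + 0.8q → q* = 42.0816.
The Pigouvian subsidy equals MEB at q*: 13.9 + 0.1×42.0816 = 18.1082.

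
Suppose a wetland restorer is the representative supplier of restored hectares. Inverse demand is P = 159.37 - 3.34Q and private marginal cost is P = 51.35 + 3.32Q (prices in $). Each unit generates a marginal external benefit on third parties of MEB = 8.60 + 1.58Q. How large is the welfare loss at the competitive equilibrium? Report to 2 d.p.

DWL = $115.30

Market equilibrium (private): 51.35 + 3.32Q = 159.37 - 3.34Q → Q_m = 16.2192.
Social marginal cost = private MC − MEB = 42.75 + 1.74Q.
Set SMC = demand: 42.75 + 1.74Q = 159.37 - 3.34Q → Q* = 22.9567.
Between Q* and Q_m the wedge demand − SMC runs linearly from 0 to MEB(Q_m), so the loss is a triangle.
DWL = ½ × 6.7375 × 34.2264 = 115.3002.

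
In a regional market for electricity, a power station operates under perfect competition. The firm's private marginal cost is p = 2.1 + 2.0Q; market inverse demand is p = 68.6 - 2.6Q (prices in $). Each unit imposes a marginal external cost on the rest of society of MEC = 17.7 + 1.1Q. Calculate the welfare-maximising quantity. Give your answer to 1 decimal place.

Social marginal cost = private MC + MEC = 19.8 + 3.1Q.
Set SMC = demand: 19.8 + 3.1Q = 68.6 - 2.6Q → Q* = 8.5614.

Q* = 8.6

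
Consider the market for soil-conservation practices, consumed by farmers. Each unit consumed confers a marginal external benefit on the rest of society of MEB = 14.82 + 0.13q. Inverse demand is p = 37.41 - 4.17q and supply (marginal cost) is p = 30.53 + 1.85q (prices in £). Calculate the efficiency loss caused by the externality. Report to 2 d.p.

Market equilibrium (private): 30.53 + 1.85q = 37.41 - 4.17q → q_m = 1.1429.
Social marginal benefit = demand + MEB = 52.23 - 4.04q.
Set SMB = MC: 52.23 - 4.04q = 30.53 + 1.85q → q* = 3.6842.
Height of the DWL triangle at q_m is SMB(q_m) − MC(q_m) = MEB(q_m) = 14.9686.
DWL = ½ × 2.5413 × 14.9686 = 19.0199.

DWL = £19.02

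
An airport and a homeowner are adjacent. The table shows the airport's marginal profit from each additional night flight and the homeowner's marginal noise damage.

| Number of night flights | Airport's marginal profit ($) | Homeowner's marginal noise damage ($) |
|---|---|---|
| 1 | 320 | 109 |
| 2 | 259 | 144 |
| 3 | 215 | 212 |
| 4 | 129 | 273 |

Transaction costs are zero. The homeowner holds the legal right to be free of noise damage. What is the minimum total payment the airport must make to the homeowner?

Efficient level: marginal profit ≥ marginal noise damage through level 3, so k* = 3.
With the homeowner holding the right, the airport must at least compensate total damage at k*: 109 + 144 + 212 = 465.

$465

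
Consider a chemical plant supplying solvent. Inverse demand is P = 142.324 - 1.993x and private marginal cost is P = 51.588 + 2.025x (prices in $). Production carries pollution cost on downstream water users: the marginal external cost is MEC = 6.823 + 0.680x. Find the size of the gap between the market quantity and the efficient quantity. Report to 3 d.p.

4.721 units

Market equilibrium (private): 51.588 + 2.025x = 142.324 - 1.993x → x_m = 22.5824.
Social marginal cost = private MC + MEC = 58.411 + 2.705x.
Set SMC = demand: 58.411 + 2.705x = 142.324 - 1.993x → x* = 17.8614.
Gap = |22.5824 − 17.8614| = 4.7210.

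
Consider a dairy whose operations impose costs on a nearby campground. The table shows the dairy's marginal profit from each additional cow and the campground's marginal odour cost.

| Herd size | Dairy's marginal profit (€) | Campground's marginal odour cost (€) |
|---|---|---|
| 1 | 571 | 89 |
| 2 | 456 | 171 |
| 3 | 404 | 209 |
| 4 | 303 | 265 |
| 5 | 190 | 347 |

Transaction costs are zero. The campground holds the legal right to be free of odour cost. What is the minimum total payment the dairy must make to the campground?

Efficient level: marginal profit ≥ marginal odour cost through level 4, so k* = 4.
With the campground holding the right, the dairy must at least compensate total damage at k*: 89 + 171 + 209 + 265 = 734.

€734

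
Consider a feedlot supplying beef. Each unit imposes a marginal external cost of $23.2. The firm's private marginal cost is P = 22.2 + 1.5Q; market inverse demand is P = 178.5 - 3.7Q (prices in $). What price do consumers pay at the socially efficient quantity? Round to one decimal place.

P = $83.8

Social marginal cost = private MC + MEC = 45.4 + 1.5Q.
Set SMC = demand: 45.4 + 1.5Q = 178.5 - 3.7Q → Q* = 25.5962.
Consumer price on the demand curve at Q*: 178.5 − 3.7×25.5962 = 83.7941.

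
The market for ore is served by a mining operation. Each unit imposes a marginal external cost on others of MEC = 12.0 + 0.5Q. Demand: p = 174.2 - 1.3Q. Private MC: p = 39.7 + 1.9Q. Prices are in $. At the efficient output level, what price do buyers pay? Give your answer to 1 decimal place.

P = $131.2

Social marginal cost = private MC + MEC = 51.7 + 2.4Q.
Set SMC = demand: 51.7 + 2.4Q = 174.2 - 1.3Q → Q* = 33.1081.
Consumer price on the demand curve at Q*: 174.2 − 1.3×33.1081 = 131.1595.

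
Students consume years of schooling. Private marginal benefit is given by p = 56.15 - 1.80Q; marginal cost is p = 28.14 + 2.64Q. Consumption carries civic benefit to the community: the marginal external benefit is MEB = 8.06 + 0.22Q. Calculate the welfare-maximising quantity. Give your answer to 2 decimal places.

Social marginal benefit = demand + MEB = 64.21 - 1.58Q.
Set SMB = MC: 64.21 - 1.58Q = 28.14 + 2.64Q → Q* = 8.5474.

Q* = 8.55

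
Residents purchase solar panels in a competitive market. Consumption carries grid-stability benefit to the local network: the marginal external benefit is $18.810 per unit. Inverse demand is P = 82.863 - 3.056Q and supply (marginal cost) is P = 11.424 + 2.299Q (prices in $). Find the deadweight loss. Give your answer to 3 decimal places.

Market equilibrium (private): 11.424 + 2.299Q = 82.863 - 3.056Q → Q_m = 13.3406.
Social marginal benefit = demand + MEB = 101.673 - 3.056Q.
Set SMB = MC: 101.673 - 3.056Q = 11.424 + 2.299Q → Q* = 16.8532.
Height of the DWL triangle at Q_m is SMB(Q_m) − MC(Q_m) = MEB(Q_m) = 18.8100.
DWL = ½ × 3.5126 × 18.8100 = 33.0360.

DWL = $33.036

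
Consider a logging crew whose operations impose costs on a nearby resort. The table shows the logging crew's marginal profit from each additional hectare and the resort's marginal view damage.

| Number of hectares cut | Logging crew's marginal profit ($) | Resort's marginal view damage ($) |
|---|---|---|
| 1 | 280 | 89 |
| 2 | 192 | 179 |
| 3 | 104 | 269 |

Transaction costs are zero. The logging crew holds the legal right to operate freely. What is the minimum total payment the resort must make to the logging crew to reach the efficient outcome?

Left alone the logging crew would choose level 3 (marginal profit stays positive).
Efficient level: k* = 2 (marginal profit ≥ marginal view damage through 2).
The resort must at least cover the logging crew's forgone profit from cutting 3→2: 104 = 104.

$104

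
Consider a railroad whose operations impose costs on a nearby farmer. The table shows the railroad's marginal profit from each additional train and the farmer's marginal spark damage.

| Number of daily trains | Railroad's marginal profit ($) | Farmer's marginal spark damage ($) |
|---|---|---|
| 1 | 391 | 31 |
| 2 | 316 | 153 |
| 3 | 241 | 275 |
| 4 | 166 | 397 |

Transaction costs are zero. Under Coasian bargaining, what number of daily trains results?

Bargaining reaches the level where marginal profit last exceeds marginal spark damage.
That holds through level 2 (316 ≥ 153) but not at 3 (241 < 275).

2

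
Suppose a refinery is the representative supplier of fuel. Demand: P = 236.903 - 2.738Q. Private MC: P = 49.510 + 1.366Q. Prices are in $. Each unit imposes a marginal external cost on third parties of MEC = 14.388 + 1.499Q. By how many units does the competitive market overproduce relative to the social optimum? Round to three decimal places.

14.784 units

Market equilibrium (private): 49.510 + 1.366Q = 236.903 - 2.738Q → Q_m = 45.6611.
Social marginal cost = private MC + MEC = 63.898 + 2.865Q.
Set SMC = demand: 63.898 + 2.865Q = 236.903 - 2.738Q → Q* = 30.8772.
Gap = |45.6611 − 30.8772| = 14.7839.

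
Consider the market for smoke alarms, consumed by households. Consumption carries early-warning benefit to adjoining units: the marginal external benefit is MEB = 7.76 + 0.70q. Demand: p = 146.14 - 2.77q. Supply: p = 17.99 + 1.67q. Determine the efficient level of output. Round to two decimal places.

Social marginal benefit = demand + MEB = 153.90 - 2.07q.
Set SMB = MC: 153.90 - 2.07q = 17.99 + 1.67q → q* = 36.3396.

q* = 36.34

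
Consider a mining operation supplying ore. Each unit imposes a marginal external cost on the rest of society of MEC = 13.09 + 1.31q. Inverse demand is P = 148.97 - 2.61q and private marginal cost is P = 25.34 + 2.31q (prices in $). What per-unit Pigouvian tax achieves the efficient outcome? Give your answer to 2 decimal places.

tax = $36.33 per unit

Social marginal cost = private MC + MEC = 38.43 + 3.62q.
Set SMC = demand: 38.43 + 3.62q = 148.97 - 2.61q → q* = 17.7432.
The Pigouvian tax equals MEC at q*: 13.09 + 1.31×17.7432 = 36.3336.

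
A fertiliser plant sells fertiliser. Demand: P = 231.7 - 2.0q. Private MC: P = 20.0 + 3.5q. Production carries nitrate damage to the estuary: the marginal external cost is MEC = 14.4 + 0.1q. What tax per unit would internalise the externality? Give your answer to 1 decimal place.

Social marginal cost = private MC + MEC = 34.4 + 3.6q.
Set SMC = demand: 34.4 + 3.6q = 231.7 - 2.0q → q* = 35.2321.
The Pigouvian tax equals MEC at q*: 14.4 + 0.1×35.2321 = 17.9232.

tax = 17.9 per unit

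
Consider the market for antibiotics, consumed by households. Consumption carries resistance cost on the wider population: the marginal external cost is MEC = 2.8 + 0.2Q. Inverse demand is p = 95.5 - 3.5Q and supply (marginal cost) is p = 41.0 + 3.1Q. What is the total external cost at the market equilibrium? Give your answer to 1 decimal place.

29.9

Market equilibrium (private): 41.0 + 3.1Q = 95.5 - 3.5Q → Q_m = 8.2576.
Total external cost = ∫₀^{Q_m} (2.8 + 0.2Q) dQ = 2.8×8.2576 + ½×0.2×8.2576² = 29.9401.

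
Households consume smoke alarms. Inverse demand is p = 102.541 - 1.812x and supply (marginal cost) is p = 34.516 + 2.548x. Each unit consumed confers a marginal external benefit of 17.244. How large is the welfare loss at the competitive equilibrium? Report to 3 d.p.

Market equilibrium (private): 34.516 + 2.548x = 102.541 - 1.812x → x_m = 15.6021.
Social marginal benefit = demand + MEB = 119.785 - 1.812x.
Set SMB = MC: 119.785 - 1.812x = 34.516 + 2.548x → x* = 19.5571.
The loss is the area between SMB and MC from x* to x_m; with linear curves that's a triangle of height MEB(x_m).
DWL = ½ × 3.9550 × 17.2440 = 34.1000.

DWL = 34.100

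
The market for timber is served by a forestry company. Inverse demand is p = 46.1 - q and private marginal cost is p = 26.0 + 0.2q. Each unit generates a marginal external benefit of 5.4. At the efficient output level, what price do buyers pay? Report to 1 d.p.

P = 24.9

Social marginal cost = private MC − MEB = 20.6 + 0.2q.
Set SMC = demand: 20.6 + 0.2q = 46.1 - q → q* = 21.2500.
Consumer price on the demand curve at q*: 46.1 − 1.0×21.2500 = 24.8500.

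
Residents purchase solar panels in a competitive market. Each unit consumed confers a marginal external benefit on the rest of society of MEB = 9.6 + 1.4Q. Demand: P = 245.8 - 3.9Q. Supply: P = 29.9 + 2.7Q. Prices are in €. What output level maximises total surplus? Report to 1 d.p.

Q* = 43.4

Social marginal benefit = demand + MEB = 255.4 - 2.5Q.
Set SMB = MC: 255.4 - 2.5Q = 29.9 + 2.7Q → Q* = 43.3654.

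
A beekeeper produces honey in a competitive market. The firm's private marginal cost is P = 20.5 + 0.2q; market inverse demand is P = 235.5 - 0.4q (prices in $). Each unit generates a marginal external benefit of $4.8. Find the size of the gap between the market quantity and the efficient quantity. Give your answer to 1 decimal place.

8.0 units

Market equilibrium (private): 20.5 + 0.2q = 235.5 - 0.4q → q_m = 358.3333.
Social marginal cost = private MC − MEB = 15.7 + 0.2q.
Set SMC = demand: 15.7 + 0.2q = 235.5 - 0.4q → q* = 366.3333.
Gap = |358.3333 − 366.3333| = 8.0000.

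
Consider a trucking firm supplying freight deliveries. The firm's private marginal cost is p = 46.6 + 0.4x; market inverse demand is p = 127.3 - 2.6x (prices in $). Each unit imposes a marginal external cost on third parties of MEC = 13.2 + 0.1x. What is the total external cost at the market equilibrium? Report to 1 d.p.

$391.3

Market equilibrium (private): 46.6 + 0.4x = 127.3 - 2.6x → x_m = 26.9000.
Total external cost = ∫₀^{x_m} (13.2 + 0.1x) dx = 13.2×26.9000 + ½×0.1×26.9000² = 391.2605.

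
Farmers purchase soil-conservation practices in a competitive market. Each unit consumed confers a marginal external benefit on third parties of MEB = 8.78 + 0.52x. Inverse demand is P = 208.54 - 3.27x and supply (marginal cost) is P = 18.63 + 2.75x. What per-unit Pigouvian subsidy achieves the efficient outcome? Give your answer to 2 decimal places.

Social marginal benefit = demand + MEB = 217.32 - 2.75x.
Set SMB = MC: 217.32 - 2.75x = 18.63 + 2.75x → x* = 36.1255.
The Pigouvian subsidy equals MEB at x*: 8.78 + 0.52×36.1255 = 27.5653.

subsidy = 27.57 per unit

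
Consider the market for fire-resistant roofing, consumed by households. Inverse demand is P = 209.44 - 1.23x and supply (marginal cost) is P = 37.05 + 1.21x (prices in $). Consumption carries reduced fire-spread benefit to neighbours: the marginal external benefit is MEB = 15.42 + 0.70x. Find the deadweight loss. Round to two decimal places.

DWL = $1209.46

Market equilibrium (private): 37.05 + 1.21x = 209.44 - 1.23x → x_m = 70.6516.
Social marginal benefit = demand + MEB = 224.86 - 0.53x.
Set SMB = MC: 224.86 - 0.53x = 37.05 + 1.21x → x* = 107.9368.
Between x* and x_m the wedge SMB − MC runs linearly from 0 to MEB(x_m), so the loss is a triangle.
DWL = ½ × 37.2852 × 64.8761 = 1209.4592.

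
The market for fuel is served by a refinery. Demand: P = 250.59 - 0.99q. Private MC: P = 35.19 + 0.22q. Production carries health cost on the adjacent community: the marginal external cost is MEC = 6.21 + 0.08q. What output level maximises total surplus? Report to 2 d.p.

Social marginal cost = private MC + MEC = 41.40 + 0.30q.
Set SMC = demand: 41.40 + 0.30q = 250.59 - 0.99q → q* = 162.1628.

q* = 162.16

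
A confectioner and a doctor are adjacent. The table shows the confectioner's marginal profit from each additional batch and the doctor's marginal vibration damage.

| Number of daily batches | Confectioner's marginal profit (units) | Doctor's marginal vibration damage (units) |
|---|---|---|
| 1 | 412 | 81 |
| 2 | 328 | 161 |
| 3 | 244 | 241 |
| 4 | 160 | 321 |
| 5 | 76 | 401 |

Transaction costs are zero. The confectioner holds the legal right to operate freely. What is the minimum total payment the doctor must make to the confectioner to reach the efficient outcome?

236

Left alone the confectioner would choose level 5 (marginal profit stays positive).
Efficient level: k* = 3 (marginal profit ≥ marginal vibration damage through 3).
The doctor must at least cover the confectioner's forgone profit from cutting 5→3: 160 + 76 = 236.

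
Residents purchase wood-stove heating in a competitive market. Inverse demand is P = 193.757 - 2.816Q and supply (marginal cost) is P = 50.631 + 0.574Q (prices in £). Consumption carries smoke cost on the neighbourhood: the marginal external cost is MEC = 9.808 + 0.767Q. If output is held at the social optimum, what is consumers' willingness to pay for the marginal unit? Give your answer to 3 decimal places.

P = £103.446

Social marginal benefit = demand − MEC = 183.949 - 3.583Q.
Set SMB = MC: 183.949 - 3.583Q = 50.631 + 0.574Q → Q* = 32.0707.
Consumer price on the demand curve at Q*: 193.757 − 2.816×32.0707 = 103.4459.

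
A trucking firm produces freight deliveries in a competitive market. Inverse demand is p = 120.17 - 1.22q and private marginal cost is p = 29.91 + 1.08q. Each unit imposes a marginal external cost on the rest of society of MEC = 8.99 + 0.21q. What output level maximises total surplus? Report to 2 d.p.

q* = 32.38

Social marginal cost = private MC + MEC = 38.90 + 1.29q.
Set SMC = demand: 38.90 + 1.29q = 120.17 - 1.22q → q* = 32.3785.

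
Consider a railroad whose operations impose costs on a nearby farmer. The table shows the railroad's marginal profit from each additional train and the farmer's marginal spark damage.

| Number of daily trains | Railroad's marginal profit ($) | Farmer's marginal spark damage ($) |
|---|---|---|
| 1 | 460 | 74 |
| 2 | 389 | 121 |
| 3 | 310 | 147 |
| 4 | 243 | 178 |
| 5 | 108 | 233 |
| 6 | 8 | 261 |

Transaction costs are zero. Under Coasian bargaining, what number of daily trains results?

Bargaining reaches the level where marginal profit last exceeds marginal spark damage.
That holds through level 4 (243 ≥ 178) but not at 5 (108 < 233).

4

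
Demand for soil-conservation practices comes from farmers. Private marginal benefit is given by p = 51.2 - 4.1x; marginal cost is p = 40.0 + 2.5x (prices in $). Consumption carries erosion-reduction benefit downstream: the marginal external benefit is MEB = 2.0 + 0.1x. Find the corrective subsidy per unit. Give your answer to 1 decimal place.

Social marginal benefit = demand + MEB = 53.2 - 4.0x.
Set SMB = MC: 53.2 - 4.0x = 40.0 + 2.5x → x* = 2.0308.
The Pigouvian subsidy equals MEB at x*: 2.0 + 0.1×2.0308 = 2.2031.

subsidy = $2.2 per unit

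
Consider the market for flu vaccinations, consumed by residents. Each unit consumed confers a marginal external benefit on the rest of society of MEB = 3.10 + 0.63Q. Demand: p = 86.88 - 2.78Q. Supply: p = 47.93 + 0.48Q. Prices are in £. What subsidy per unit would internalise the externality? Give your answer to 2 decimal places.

Social marginal benefit = demand + MEB = 89.98 - 2.15Q.
Set SMB = MC: 89.98 - 2.15Q = 47.93 + 0.48Q → Q* = 15.9886.
The Pigouvian subsidy equals MEB at Q*: 3.10 + 0.63×15.9886 = 13.1728.

subsidy = £13.17 per unit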